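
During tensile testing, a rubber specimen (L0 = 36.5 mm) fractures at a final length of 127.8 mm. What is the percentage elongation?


Elongation = (Lf - L0) / L0 * 100
= (127.8 - 36.5) / 36.5 * 100
= 91.3 / 36.5 * 100
= 250.1%

250.1%


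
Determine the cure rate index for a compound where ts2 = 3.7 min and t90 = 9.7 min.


CRI = 100 / (t90 - ts2)
= 100 / (9.7 - 3.7)
= 100 / 6.0
= 16.67 min^-1

16.67 min^-1


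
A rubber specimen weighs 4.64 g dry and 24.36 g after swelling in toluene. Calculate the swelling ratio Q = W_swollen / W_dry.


Q = W_swollen / W_dry
Q = 24.36 / 4.64
Q = 5.25

Q = 5.25


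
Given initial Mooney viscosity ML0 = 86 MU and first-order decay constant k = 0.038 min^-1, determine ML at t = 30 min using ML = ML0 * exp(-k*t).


ML = ML0 * exp(-k * t)
ML = 86 * exp(-0.038 * 30)
ML = 86 * 0.3198
ML = 27.5 MU

27.5 MU


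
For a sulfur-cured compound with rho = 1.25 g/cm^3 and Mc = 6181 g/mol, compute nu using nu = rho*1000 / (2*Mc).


nu = rho * 1000 / (2 * Mc)
nu = 1.25 * 1000 / (2 * 6181)
nu = 1250.0 / 12362
nu = 0.1011 mol/L

0.1011 mol/L


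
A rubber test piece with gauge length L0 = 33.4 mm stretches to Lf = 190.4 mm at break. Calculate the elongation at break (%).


Elongation = (Lf - L0) / L0 * 100
= (190.4 - 33.4) / 33.4 * 100
= 157.0 / 33.4 * 100
= 470.1%

470.1%


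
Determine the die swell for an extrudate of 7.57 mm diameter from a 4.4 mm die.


Die swell ratio = D_extrudate / D_die
= 7.57 / 4.4
= 1.72

Die swell = 1.72


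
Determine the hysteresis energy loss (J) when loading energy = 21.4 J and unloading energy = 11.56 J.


Hysteresis loss = loading - unloading
= 21.4 - 11.56
= 9.84 J

9.84 J


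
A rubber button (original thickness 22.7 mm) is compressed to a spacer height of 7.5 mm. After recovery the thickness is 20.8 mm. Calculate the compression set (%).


CS = (t0 - recovered) / (t0 - ts) * 100
= (22.7 - 20.8) / (22.7 - 7.5) * 100
= 1.9 / 15.2 * 100
= 12.5%

12.5%


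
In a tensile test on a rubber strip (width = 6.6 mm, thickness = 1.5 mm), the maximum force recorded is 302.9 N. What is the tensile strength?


Area = width * thickness = 6.6 * 1.5 = 9.9 mm^2
TS = force / area = 302.9 / 9.9 = 30.6 MPa

30.6 MPa


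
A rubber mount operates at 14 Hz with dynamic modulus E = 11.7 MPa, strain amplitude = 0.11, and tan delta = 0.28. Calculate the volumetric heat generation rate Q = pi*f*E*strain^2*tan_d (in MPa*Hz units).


Q = pi * f * E * strain^2 * tan_d
= pi * 14 * 11.7 * 0.11^2 * 0.28
= pi * 14 * 11.7 * 0.0121 * 0.28
= 1.7434

Q = 1.7434


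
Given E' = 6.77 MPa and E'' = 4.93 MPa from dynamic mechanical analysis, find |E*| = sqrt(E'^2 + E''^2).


|E*| = sqrt(E'^2 + E''^2)
= sqrt(6.77^2 + 4.93^2)
= sqrt(45.8329 + 24.3049)
= 8.375 MPa

8.375 MPa


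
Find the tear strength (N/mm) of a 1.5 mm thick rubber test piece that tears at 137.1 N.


Tear strength = force / thickness
= 137.1 / 1.5
= 91.4 N/mm

91.4 N/mm


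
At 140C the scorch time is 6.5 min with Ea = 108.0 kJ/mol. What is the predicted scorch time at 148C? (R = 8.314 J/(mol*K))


Convert temperatures: T1 = 140 + 273.15 = 413.15 K, T2 = 148 + 273.15 = 421.15 K
ts2_new = 6.5 * exp(108000 / 8.314 * (1/421.15 - 1/413.15))
1/T2 - 1/T1 = -4.5978e-05
ts2_new = 3.58 min

3.58 min


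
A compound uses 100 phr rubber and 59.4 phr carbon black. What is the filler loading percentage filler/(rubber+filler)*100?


Filler % = filler / (rubber + filler) * 100
= 59.4 / (100 + 59.4) * 100
= 59.4 / 159.4 * 100
= 37.26%

37.26%


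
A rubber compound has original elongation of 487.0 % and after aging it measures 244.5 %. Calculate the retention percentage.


Retention = aged / original * 100
= 244.5 / 487.0 * 100
= 50.2%

50.2%


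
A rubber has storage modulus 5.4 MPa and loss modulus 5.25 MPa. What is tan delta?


tan delta = E'' / E'
= 5.25 / 5.4
= 0.9722

tan delta = 0.9722


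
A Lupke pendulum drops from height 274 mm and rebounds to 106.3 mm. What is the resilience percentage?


Resilience = h_rebound / h_drop * 100
= 106.3 / 274 * 100
= 38.8%

38.8%


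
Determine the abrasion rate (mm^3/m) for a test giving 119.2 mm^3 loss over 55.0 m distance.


Rate = volume_loss / distance
= 119.2 / 55.0
= 2.167 mm^3/m

2.167 mm^3/m


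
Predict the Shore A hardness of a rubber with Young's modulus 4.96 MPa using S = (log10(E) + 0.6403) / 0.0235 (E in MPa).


log10(E) = 0.0235*S - 0.6403  =>  S = (log10(E) + 0.6403) / 0.0235
log10(4.96) = 0.695482
S = (0.695482 + 0.6403) / 0.0235 = 1.335782 / 0.0235
S = 56.8

Shore A = 56.8


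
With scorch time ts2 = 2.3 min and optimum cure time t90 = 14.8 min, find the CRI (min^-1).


CRI = 100 / (t90 - ts2)
= 100 / (14.8 - 2.3)
= 100 / 12.5
= 8.0 min^-1

8.0 min^-1


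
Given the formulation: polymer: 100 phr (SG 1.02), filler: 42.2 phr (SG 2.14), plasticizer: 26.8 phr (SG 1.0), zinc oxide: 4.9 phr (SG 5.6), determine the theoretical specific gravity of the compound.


Sum of weights = 173.9
Volume contributions:
  polymer: 100/1.02 = 98.0392
  filler: 42.2/2.14 = 19.7196
  plasticizer: 26.8/1.0 = 26.8000
  zinc oxide: 4.9/5.6 = 0.8750
Sum of volumes = 145.4338
SG = 173.9 / 145.4338 = 1.196

SG = 1.196


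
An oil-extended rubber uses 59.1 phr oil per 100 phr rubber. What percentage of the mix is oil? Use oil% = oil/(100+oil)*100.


Oil % = oil / (100 + oil) * 100
= 59.1 / (100 + 59.1) * 100
= 59.1 / 159.1 * 100
= 37.15%

37.15%


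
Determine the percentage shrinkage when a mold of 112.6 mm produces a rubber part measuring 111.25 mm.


Shrinkage = (mold - part) / mold * 100
= (112.6 - 111.25) / 112.6 * 100
= 1.35 / 112.6 * 100
= 1.2%

1.2%


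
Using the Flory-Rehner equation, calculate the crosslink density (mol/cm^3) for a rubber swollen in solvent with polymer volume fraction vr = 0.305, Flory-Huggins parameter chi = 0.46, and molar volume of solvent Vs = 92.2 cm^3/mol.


ln(1 - vr) = ln(1 - 0.305) = -0.3638
Numerator = -((-0.3638) + 0.305 + 0.46 * 0.305^2) = 0.0161
Denominator = 92.2 * (0.305^(1/3) - 0.305/2) = 48.0022
nu = 0.0161 / 48.0022 = 3.3440e-04 mol/cm^3

3.3440e-04 mol/cm^3


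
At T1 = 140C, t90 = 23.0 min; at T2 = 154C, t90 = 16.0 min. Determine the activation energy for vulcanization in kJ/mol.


T1 = 413.15 K, T2 = 427.15 K
1/T1 - 1/T2 = 7.9330e-05
ln(t1/t2) = ln(23.0/16.0) = 0.3629
Ea = 8.314 * 0.3629 / 7.9330e-05 = 38033.2725 J/mol
Ea = 38.03 kJ/mol

38.03 kJ/mol


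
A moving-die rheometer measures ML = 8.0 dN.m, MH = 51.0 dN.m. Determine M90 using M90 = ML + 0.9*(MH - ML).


M90 = ML + 0.9 * (MH - ML)
M90 = 8.0 + 0.9 * (51.0 - 8.0)
M90 = 8.0 + 0.9 * 43.0
M90 = 46.7 dN.m

46.7 dN.m


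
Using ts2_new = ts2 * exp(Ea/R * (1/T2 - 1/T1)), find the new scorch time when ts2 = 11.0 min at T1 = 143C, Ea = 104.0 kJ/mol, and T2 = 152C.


Convert temperatures: T1 = 143 + 273.15 = 416.15 K, T2 = 152 + 273.15 = 425.15 K
ts2_new = 11.0 * exp(104000 / 8.314 * (1/425.15 - 1/416.15))
1/T2 - 1/T1 = -5.0869e-05
ts2_new = 5.82 min

5.82 min


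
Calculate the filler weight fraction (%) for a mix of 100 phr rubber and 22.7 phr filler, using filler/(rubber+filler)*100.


Filler % = filler / (rubber + filler) * 100
= 22.7 / (100 + 22.7) * 100
= 22.7 / 122.7 * 100
= 18.5%

18.5%


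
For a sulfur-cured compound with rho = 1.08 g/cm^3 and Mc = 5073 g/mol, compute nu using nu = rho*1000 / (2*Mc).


nu = rho * 1000 / (2 * Mc)
nu = 1.08 * 1000 / (2 * 5073)
nu = 1080.0 / 10146
nu = 0.1064 mol/L

0.1064 mol/L


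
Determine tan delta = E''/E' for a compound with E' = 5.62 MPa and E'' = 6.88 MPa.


tan delta = E'' / E'
= 6.88 / 5.62
= 1.2242

tan delta = 1.2242


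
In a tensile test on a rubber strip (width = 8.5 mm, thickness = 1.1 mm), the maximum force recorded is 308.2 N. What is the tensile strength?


Area = width * thickness = 8.5 * 1.1 = 9.35 mm^2
TS = force / area = 308.2 / 9.35 = 32.96 MPa

32.96 MPa


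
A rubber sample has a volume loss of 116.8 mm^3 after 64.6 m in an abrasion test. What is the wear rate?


Rate = volume_loss / distance
= 116.8 / 64.6
= 1.808 mm^3/m

1.808 mm^3/m


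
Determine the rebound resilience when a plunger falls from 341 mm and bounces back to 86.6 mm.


Resilience = h_rebound / h_drop * 100
= 86.6 / 341 * 100
= 25.4%

25.4%


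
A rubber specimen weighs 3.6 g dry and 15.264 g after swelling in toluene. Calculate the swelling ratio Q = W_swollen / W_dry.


Q = W_swollen / W_dry
Q = 15.264 / 3.6
Q = 4.24

Q = 4.24


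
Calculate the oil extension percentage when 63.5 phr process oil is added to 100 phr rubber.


Oil % = oil / (100 + oil) * 100
= 63.5 / (100 + 63.5) * 100
= 63.5 / 163.5 * 100
= 38.84%

38.84%


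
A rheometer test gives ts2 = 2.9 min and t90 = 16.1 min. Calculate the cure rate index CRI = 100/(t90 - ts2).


CRI = 100 / (t90 - ts2)
= 100 / (16.1 - 2.9)
= 100 / 13.2
= 7.58 min^-1

7.58 min^-1


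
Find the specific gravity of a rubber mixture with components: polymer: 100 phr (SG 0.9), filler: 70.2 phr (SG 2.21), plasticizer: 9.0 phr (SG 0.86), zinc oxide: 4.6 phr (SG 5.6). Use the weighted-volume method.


Sum of weights = 183.8
Volume contributions:
  polymer: 100/0.9 = 111.1111
  filler: 70.2/2.21 = 31.7647
  plasticizer: 9.0/0.86 = 10.4651
  zinc oxide: 4.6/5.6 = 0.8214
Sum of volumes = 154.1624
SG = 183.8 / 154.1624 = 1.192

SG = 1.192


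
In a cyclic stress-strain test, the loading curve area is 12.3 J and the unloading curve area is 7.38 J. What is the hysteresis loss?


Hysteresis loss = loading - unloading
= 12.3 - 7.38
= 4.92 J

4.92 J


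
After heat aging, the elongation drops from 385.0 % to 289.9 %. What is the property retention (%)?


Retention = aged / original * 100
= 289.9 / 385.0 * 100
= 75.3%

75.3%


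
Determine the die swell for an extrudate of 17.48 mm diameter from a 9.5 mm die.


Die swell ratio = D_extrudate / D_die
= 17.48 / 9.5
= 1.84

Die swell = 1.84


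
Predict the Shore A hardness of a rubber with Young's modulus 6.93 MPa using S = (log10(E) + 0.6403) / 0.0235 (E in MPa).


log10(E) = 0.0235*S - 0.6403  =>  S = (log10(E) + 0.6403) / 0.0235
log10(6.93) = 0.840733
S = (0.840733 + 0.6403) / 0.0235 = 1.481033 / 0.0235
S = 63.0

Shore A = 63.0


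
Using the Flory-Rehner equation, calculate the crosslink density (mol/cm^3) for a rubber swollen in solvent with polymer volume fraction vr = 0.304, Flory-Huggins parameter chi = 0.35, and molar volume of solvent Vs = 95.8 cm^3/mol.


ln(1 - vr) = ln(1 - 0.304) = -0.3624
Numerator = -((-0.3624) + 0.304 + 0.35 * 0.304^2) = 0.0261
Denominator = 95.8 * (0.304^(1/3) - 0.304/2) = 49.8538
nu = 0.0261 / 49.8538 = 5.2273e-04 mol/cm^3

5.2273e-04 mol/cm^3


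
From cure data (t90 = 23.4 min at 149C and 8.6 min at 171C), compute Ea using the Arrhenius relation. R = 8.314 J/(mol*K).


T1 = 422.15 K, T2 = 444.15 K
1/T1 - 1/T2 = 1.1733e-04
ln(t1/t2) = ln(23.4/8.6) = 1.0010
Ea = 8.314 * 1.0010 / 1.1733e-04 = 70926.1715 J/mol
Ea = 70.93 kJ/mol

70.93 kJ/mol


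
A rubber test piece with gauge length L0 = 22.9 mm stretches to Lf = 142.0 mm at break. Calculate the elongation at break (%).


Elongation = (Lf - L0) / L0 * 100
= (142.0 - 22.9) / 22.9 * 100
= 119.1 / 22.9 * 100
= 520.1%

520.1%


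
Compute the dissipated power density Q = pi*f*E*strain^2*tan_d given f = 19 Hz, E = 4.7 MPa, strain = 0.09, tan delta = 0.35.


Q = pi * f * E * strain^2 * tan_d
= pi * 19 * 4.7 * 0.09^2 * 0.35
= pi * 19 * 4.7 * 0.0081 * 0.35
= 0.7953

Q = 0.7953


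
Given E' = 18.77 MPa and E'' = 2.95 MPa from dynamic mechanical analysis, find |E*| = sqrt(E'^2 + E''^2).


|E*| = sqrt(E'^2 + E''^2)
= sqrt(18.77^2 + 2.95^2)
= sqrt(352.3129 + 8.7025)
= 19.0 MPa

19.0 MPa


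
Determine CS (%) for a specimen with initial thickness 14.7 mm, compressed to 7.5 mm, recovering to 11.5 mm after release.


CS = (t0 - recovered) / (t0 - ts) * 100
= (14.7 - 11.5) / (14.7 - 7.5) * 100
= 3.2 / 7.2 * 100
= 44.4%

44.4%


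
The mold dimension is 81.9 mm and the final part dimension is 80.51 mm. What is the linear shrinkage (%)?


Shrinkage = (mold - part) / mold * 100
= (81.9 - 80.51) / 81.9 * 100
= 1.39 / 81.9 * 100
= 1.7%

1.7%


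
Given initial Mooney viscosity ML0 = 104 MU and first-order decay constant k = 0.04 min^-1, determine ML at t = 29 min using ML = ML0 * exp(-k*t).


ML = ML0 * exp(-k * t)
ML = 104 * exp(-0.04 * 29)
ML = 104 * 0.3135
ML = 32.6 MU

32.6 MU


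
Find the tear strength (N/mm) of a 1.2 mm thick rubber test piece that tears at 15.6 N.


Tear strength = force / thickness
= 15.6 / 1.2
= 13.0 N/mm

13.0 N/mm


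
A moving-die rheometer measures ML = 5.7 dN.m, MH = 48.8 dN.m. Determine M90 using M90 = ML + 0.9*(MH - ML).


M90 = ML + 0.9 * (MH - ML)
M90 = 5.7 + 0.9 * (48.8 - 5.7)
M90 = 5.7 + 0.9 * 43.1
M90 = 44.49 dN.m

44.49 dN.m


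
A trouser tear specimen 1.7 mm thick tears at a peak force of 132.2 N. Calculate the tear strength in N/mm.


Tear strength = force / thickness
= 132.2 / 1.7
= 77.76 N/mm

77.76 N/mm


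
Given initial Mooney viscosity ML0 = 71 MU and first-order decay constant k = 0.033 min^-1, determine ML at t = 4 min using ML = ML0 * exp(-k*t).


ML = ML0 * exp(-k * t)
ML = 71 * exp(-0.033 * 4)
ML = 71 * 0.8763
ML = 62.22 MU

62.22 MU


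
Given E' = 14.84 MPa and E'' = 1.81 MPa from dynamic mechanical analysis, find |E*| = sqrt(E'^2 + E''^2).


|E*| = sqrt(E'^2 + E''^2)
= sqrt(14.84^2 + 1.81^2)
= sqrt(220.2256 + 3.2761)
= 14.95 MPa

14.95 MPa


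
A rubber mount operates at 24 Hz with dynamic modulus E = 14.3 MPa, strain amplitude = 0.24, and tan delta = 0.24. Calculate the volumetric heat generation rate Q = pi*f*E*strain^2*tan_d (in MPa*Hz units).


Q = pi * f * E * strain^2 * tan_d
= pi * 24 * 14.3 * 0.24^2 * 0.24
= pi * 24 * 14.3 * 0.0576 * 0.24
= 14.9050

Q = 14.9050


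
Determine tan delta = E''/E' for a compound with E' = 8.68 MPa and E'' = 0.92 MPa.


tan delta = E'' / E'
= 0.92 / 8.68
= 0.106

tan delta = 0.106


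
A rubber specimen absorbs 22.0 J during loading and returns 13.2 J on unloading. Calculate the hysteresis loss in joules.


Hysteresis loss = loading - unloading
= 22.0 - 13.2
= 8.8 J

8.8 J


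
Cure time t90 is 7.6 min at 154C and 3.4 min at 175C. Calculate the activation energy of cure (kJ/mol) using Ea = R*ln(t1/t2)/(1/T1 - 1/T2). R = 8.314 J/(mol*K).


T1 = 427.15 K, T2 = 448.15 K
1/T1 - 1/T2 = 1.0970e-04
ln(t1/t2) = ln(7.6/3.4) = 0.8044
Ea = 8.314 * 0.8044 / 1.0970e-04 = 60960.9774 J/mol
Ea = 60.96 kJ/mol

60.96 kJ/mol


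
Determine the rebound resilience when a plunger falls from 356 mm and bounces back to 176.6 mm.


Resilience = h_rebound / h_drop * 100
= 176.6 / 356 * 100
= 49.6%

49.6%


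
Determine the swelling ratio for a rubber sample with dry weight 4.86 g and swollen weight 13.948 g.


Q = W_swollen / W_dry
Q = 13.948 / 4.86
Q = 2.87

Q = 2.87


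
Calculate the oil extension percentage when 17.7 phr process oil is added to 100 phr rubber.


Oil % = oil / (100 + oil) * 100
= 17.7 / (100 + 17.7) * 100
= 17.7 / 117.7 * 100
= 15.04%

15.04%


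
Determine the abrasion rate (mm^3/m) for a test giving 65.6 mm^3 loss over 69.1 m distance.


Rate = volume_loss / distance
= 65.6 / 69.1
= 0.949 mm^3/m

0.949 mm^3/m


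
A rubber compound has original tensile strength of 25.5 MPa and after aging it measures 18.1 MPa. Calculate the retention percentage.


Retention = aged / original * 100
= 18.1 / 25.5 * 100
= 71.0%

71.0%


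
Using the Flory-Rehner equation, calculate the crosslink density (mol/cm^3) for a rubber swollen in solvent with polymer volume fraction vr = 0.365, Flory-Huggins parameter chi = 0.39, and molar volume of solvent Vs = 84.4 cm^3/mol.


ln(1 - vr) = ln(1 - 0.365) = -0.4541
Numerator = -((-0.4541) + 0.365 + 0.39 * 0.365^2) = 0.0372
Denominator = 84.4 * (0.365^(1/3) - 0.365/2) = 44.9140
nu = 0.0372 / 44.9140 = 8.2764e-04 mol/cm^3

8.2764e-04 mol/cm^3


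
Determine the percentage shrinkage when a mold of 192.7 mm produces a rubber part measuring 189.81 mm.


Shrinkage = (mold - part) / mold * 100
= (192.7 - 189.81) / 192.7 * 100
= 2.89 / 192.7 * 100
= 1.5%

1.5%


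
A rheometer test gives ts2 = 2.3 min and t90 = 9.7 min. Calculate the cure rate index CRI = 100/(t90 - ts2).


CRI = 100 / (t90 - ts2)
= 100 / (9.7 - 2.3)
= 100 / 7.4
= 13.51 min^-1

13.51 min^-1


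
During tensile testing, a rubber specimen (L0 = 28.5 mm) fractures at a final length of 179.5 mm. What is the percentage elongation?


Elongation = (Lf - L0) / L0 * 100
= (179.5 - 28.5) / 28.5 * 100
= 151.0 / 28.5 * 100
= 529.8%

529.8%


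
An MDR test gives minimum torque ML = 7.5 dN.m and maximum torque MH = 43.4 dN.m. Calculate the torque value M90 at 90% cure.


M90 = ML + 0.9 * (MH - ML)
M90 = 7.5 + 0.9 * (43.4 - 7.5)
M90 = 7.5 + 0.9 * 35.9
M90 = 39.81 dN.m

39.81 dN.m


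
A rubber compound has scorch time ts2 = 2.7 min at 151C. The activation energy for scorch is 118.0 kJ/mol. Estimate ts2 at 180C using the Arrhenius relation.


Convert temperatures: T1 = 151 + 273.15 = 424.15 K, T2 = 180 + 273.15 = 453.15 K
ts2_new = 2.7 * exp(118000 / 8.314 * (1/453.15 - 1/424.15))
1/T2 - 1/T1 = -1.5088e-04
ts2_new = 0.32 min

0.32 min


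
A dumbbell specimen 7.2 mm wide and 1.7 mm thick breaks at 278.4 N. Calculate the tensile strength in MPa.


Area = width * thickness = 7.2 * 1.7 = 12.24 mm^2
TS = force / area = 278.4 / 12.24 = 22.75 MPa

22.75 MPa


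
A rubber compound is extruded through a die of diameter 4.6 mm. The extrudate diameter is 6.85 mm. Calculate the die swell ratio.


Die swell ratio = D_extrudate / D_die
= 6.85 / 4.6
= 1.489

Die swell = 1.489


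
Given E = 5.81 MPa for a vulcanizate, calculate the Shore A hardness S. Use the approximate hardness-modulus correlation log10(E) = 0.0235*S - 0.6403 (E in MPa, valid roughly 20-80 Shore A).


log10(E) = 0.0235*S - 0.6403  =>  S = (log10(E) + 0.6403) / 0.0235
log10(5.81) = 0.764176
S = (0.764176 + 0.6403) / 0.0235 = 1.404476 / 0.0235
S = 59.8

Shore A = 59.8


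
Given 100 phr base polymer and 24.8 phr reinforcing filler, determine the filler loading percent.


Filler % = filler / (rubber + filler) * 100
= 24.8 / (100 + 24.8) * 100
= 24.8 / 124.8 * 100
= 19.87%

19.87%


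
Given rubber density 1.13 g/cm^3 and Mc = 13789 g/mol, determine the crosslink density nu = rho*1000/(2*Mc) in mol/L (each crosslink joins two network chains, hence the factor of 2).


nu = rho * 1000 / (2 * Mc)
nu = 1.13 * 1000 / (2 * 13789)
nu = 1130.0 / 27578
nu = 0.0410 mol/L

0.0410 mol/L


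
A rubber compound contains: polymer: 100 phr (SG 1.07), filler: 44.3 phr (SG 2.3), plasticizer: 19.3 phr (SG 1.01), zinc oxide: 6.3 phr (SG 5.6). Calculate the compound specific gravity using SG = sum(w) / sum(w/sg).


Sum of weights = 169.9
Volume contributions:
  polymer: 100/1.07 = 93.4579
  filler: 44.3/2.3 = 19.2609
  plasticizer: 19.3/1.01 = 19.1089
  zinc oxide: 6.3/5.6 = 1.1250
Sum of volumes = 132.9527
SG = 169.9 / 132.9527 = 1.278

SG = 1.278


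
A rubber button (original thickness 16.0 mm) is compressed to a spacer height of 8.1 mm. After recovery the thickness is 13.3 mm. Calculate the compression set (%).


CS = (t0 - recovered) / (t0 - ts) * 100
= (16.0 - 13.3) / (16.0 - 8.1) * 100
= 2.7 / 7.9 * 100
= 34.2%

34.2%


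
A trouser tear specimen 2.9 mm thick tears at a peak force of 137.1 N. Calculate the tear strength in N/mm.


Tear strength = force / thickness
= 137.1 / 2.9
= 47.28 N/mm

47.28 N/mm


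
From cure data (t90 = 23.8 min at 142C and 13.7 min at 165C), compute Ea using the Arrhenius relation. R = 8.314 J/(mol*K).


T1 = 415.15 K, T2 = 438.15 K
1/T1 - 1/T2 = 1.2644e-04
ln(t1/t2) = ln(23.8/13.7) = 0.5523
Ea = 8.314 * 0.5523 / 1.2644e-04 = 36314.2454 J/mol
Ea = 36.31 kJ/mol

36.31 kJ/mol


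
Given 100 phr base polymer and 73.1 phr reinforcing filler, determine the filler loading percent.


Filler % = filler / (rubber + filler) * 100
= 73.1 / (100 + 73.1) * 100
= 73.1 / 173.1 * 100
= 42.23%

42.23%


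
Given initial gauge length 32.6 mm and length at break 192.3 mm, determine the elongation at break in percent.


Elongation = (Lf - L0) / L0 * 100
= (192.3 - 32.6) / 32.6 * 100
= 159.7 / 32.6 * 100
= 489.9%

489.9%


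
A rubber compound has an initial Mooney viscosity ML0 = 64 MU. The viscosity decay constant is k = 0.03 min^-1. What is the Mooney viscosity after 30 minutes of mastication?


ML = ML0 * exp(-k * t)
ML = 64 * exp(-0.03 * 30)
ML = 64 * 0.4066
ML = 26.02 MU

26.02 MU


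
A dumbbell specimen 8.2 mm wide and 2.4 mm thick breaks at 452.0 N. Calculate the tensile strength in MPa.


Area = width * thickness = 8.2 * 2.4 = 19.68 mm^2
TS = force / area = 452.0 / 19.68 = 22.97 MPa

22.97 MPa


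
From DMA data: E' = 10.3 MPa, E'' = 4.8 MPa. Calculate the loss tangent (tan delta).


tan delta = E'' / E'
= 4.8 / 10.3
= 0.466

tan delta = 0.466


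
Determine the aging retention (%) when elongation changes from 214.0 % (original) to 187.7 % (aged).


Retention = aged / original * 100
= 187.7 / 214.0 * 100
= 87.7%

87.7%


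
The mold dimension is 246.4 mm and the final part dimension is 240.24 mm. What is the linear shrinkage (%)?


Shrinkage = (mold - part) / mold * 100
= (246.4 - 240.24) / 246.4 * 100
= 6.16 / 246.4 * 100
= 2.5%

2.5%


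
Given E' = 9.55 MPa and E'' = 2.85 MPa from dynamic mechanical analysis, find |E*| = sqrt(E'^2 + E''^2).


|E*| = sqrt(E'^2 + E''^2)
= sqrt(9.55^2 + 2.85^2)
= sqrt(91.2025 + 8.1225)
= 9.966 MPa

9.966 MPa


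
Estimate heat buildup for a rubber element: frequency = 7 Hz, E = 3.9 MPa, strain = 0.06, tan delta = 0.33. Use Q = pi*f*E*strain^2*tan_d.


Q = pi * f * E * strain^2 * tan_d
= pi * 7 * 3.9 * 0.06^2 * 0.33
= pi * 7 * 3.9 * 0.0036 * 0.33
= 0.1019

Q = 0.1019


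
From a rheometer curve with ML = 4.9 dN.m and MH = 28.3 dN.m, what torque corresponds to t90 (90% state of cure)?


M90 = ML + 0.9 * (MH - ML)
M90 = 4.9 + 0.9 * (28.3 - 4.9)
M90 = 4.9 + 0.9 * 23.4
M90 = 25.96 dN.m

25.96 dN.m


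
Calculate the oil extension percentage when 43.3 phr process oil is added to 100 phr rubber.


Oil % = oil / (100 + oil) * 100
= 43.3 / (100 + 43.3) * 100
= 43.3 / 143.3 * 100
= 30.22%

30.22%


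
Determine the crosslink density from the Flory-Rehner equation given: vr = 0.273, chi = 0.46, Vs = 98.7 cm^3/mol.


ln(1 - vr) = ln(1 - 0.273) = -0.3188
Numerator = -((-0.3188) + 0.273 + 0.46 * 0.273^2) = 0.0115
Denominator = 98.7 * (0.273^(1/3) - 0.273/2) = 50.5557
nu = 0.0115 / 50.5557 = 2.2837e-04 mol/cm^3

2.2837e-04 mol/cm^3


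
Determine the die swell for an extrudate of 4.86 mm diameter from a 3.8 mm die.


Die swell ratio = D_extrudate / D_die
= 4.86 / 3.8
= 1.279

Die swell = 1.279


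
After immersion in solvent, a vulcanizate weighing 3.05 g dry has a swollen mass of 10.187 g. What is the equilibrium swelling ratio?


Q = W_swollen / W_dry
Q = 10.187 / 3.05
Q = 3.34

Q = 3.34


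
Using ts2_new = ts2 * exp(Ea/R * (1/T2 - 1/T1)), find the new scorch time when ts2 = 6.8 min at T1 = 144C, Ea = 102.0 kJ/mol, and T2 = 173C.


Convert temperatures: T1 = 144 + 273.15 = 417.15 K, T2 = 173 + 273.15 = 446.15 K
ts2_new = 6.8 * exp(102000 / 8.314 * (1/446.15 - 1/417.15))
1/T2 - 1/T1 = -1.5582e-04
ts2_new = 1.01 min

1.01 min


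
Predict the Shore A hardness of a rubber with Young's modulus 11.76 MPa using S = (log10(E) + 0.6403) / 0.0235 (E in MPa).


log10(E) = 0.0235*S - 0.6403  =>  S = (log10(E) + 0.6403) / 0.0235
log10(11.76) = 1.070407
S = (1.070407 + 0.6403) / 0.0235 = 1.710707 / 0.0235
S = 72.8

Shore A = 72.8


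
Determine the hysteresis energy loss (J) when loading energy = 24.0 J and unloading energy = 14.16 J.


Hysteresis loss = loading - unloading
= 24.0 - 14.16
= 9.84 J

9.84 J


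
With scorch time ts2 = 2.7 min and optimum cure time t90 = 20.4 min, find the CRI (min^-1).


CRI = 100 / (t90 - ts2)
= 100 / (20.4 - 2.7)
= 100 / 17.7
= 5.65 min^-1

5.65 min^-1


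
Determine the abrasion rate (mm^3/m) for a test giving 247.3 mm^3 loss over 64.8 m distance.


Rate = volume_loss / distance
= 247.3 / 64.8
= 3.816 mm^3/m

3.816 mm^3/m


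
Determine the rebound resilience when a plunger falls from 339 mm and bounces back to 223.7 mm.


Resilience = h_rebound / h_drop * 100
= 223.7 / 339 * 100
= 66.0%

66.0%


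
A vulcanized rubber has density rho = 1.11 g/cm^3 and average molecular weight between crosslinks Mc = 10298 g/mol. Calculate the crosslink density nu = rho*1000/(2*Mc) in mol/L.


nu = rho * 1000 / (2 * Mc)
nu = 1.11 * 1000 / (2 * 10298)
nu = 1110.0 / 20596
nu = 0.0539 mol/L

0.0539 mol/L


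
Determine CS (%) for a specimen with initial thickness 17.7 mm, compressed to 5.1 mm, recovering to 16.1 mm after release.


CS = (t0 - recovered) / (t0 - ts) * 100
= (17.7 - 16.1) / (17.7 - 5.1) * 100
= 1.6 / 12.6 * 100
= 12.7%

12.7%


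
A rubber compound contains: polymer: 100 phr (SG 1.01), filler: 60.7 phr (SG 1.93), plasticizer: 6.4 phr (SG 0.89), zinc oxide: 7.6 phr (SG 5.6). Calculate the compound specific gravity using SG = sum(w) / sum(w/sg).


Sum of weights = 174.7
Volume contributions:
  polymer: 100/1.01 = 99.0099
  filler: 60.7/1.93 = 31.4508
  plasticizer: 6.4/0.89 = 7.1910
  zinc oxide: 7.6/5.6 = 1.3571
Sum of volumes = 139.0088
SG = 174.7 / 139.0088 = 1.257

SG = 1.257


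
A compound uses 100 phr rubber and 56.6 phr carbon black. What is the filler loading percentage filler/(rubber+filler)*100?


Filler % = filler / (rubber + filler) * 100
= 56.6 / (100 + 56.6) * 100
= 56.6 / 156.6 * 100
= 36.14%

36.14%


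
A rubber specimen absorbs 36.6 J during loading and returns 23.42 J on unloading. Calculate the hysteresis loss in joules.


Hysteresis loss = loading - unloading
= 36.6 - 23.42
= 13.18 J

13.18 J


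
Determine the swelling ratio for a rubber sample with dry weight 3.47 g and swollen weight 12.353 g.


Q = W_swollen / W_dry
Q = 12.353 / 3.47
Q = 3.56

Q = 3.56


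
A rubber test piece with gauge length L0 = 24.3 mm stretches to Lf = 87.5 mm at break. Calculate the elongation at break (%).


Elongation = (Lf - L0) / L0 * 100
= (87.5 - 24.3) / 24.3 * 100
= 63.2 / 24.3 * 100
= 260.1%

260.1%


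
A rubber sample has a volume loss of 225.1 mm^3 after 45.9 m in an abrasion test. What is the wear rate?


Rate = volume_loss / distance
= 225.1 / 45.9
= 4.904 mm^3/m

4.904 mm^3/m


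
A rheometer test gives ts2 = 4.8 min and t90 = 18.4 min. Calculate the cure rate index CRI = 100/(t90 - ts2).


CRI = 100 / (t90 - ts2)
= 100 / (18.4 - 4.8)
= 100 / 13.6
= 7.35 min^-1

7.35 min^-1


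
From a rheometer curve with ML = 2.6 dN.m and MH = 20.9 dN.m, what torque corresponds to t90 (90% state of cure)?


M90 = ML + 0.9 * (MH - ML)
M90 = 2.6 + 0.9 * (20.9 - 2.6)
M90 = 2.6 + 0.9 * 18.3
M90 = 19.07 dN.m

19.07 dN.m


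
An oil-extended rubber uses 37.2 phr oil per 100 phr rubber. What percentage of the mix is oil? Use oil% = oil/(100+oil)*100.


Oil % = oil / (100 + oil) * 100
= 37.2 / (100 + 37.2) * 100
= 37.2 / 137.2 * 100
= 27.11%

27.11%


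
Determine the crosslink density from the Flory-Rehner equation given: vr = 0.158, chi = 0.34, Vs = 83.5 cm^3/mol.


ln(1 - vr) = ln(1 - 0.158) = -0.1720
Numerator = -((-0.1720) + 0.158 + 0.34 * 0.158^2) = 0.0055
Denominator = 83.5 * (0.158^(1/3) - 0.158/2) = 38.5446
nu = 0.0055 / 38.5446 = 1.4237e-04 mol/cm^3

1.4237e-04 mol/cm^3


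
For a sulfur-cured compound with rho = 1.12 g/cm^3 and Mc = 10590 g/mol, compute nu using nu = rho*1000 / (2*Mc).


nu = rho * 1000 / (2 * Mc)
nu = 1.12 * 1000 / (2 * 10590)
nu = 1120.0 / 21180
nu = 0.0529 mol/L

0.0529 mol/L


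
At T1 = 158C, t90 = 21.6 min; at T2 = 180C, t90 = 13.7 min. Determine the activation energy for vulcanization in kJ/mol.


T1 = 431.15 K, T2 = 453.15 K
1/T1 - 1/T2 = 1.1260e-04
ln(t1/t2) = ln(21.6/13.7) = 0.4553
Ea = 8.314 * 0.4553 / 1.1260e-04 = 33616.5362 J/mol
Ea = 33.62 kJ/mol

33.62 kJ/mol


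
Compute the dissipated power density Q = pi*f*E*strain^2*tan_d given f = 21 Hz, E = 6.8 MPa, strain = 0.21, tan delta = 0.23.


Q = pi * f * E * strain^2 * tan_d
= pi * 21 * 6.8 * 0.21^2 * 0.23
= pi * 21 * 6.8 * 0.0441 * 0.23
= 4.5503

Q = 4.5503


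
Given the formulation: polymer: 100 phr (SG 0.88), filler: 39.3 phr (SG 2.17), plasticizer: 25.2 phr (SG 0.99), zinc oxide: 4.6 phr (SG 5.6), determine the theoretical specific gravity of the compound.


Sum of weights = 169.1
Volume contributions:
  polymer: 100/0.88 = 113.6364
  filler: 39.3/2.17 = 18.1106
  plasticizer: 25.2/0.99 = 25.4545
  zinc oxide: 4.6/5.6 = 0.8214
Sum of volumes = 158.0229
SG = 169.1 / 158.0229 = 1.07

SG = 1.07


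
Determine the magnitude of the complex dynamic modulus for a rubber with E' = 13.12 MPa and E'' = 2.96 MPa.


|E*| = sqrt(E'^2 + E''^2)
= sqrt(13.12^2 + 2.96^2)
= sqrt(172.1344 + 8.7616)
= 13.45 MPa

13.45 MPa


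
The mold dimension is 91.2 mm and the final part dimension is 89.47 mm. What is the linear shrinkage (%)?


Shrinkage = (mold - part) / mold * 100
= (91.2 - 89.47) / 91.2 * 100
= 1.73 / 91.2 * 100
= 1.9%

1.9%


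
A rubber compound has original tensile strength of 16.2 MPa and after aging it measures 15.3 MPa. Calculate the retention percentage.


Retention = aged / original * 100
= 15.3 / 16.2 * 100
= 94.4%

94.4%


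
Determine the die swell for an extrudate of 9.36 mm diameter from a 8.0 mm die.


Die swell ratio = D_extrudate / D_die
= 9.36 / 8.0
= 1.17

Die swell = 1.17


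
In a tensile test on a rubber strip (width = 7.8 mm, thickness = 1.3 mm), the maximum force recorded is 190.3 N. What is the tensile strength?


Area = width * thickness = 7.8 * 1.3 = 10.14 mm^2
TS = force / area = 190.3 / 10.14 = 18.77 MPa

18.77 MPa


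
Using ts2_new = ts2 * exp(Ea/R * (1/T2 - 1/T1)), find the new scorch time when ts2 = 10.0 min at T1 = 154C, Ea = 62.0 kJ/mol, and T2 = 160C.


Convert temperatures: T1 = 154 + 273.15 = 427.15 K, T2 = 160 + 273.15 = 433.15 K
ts2_new = 10.0 * exp(62000 / 8.314 * (1/433.15 - 1/427.15))
1/T2 - 1/T1 = -3.2429e-05
ts2_new = 7.85 min

7.85 min


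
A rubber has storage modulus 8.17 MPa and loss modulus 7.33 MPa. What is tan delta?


tan delta = E'' / E'
= 7.33 / 8.17
= 0.8972

tan delta = 0.8972


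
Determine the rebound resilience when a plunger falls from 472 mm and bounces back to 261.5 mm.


Resilience = h_rebound / h_drop * 100
= 261.5 / 472 * 100
= 55.4%

55.4%


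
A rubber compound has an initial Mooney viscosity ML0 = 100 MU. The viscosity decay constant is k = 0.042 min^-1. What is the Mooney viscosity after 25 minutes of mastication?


ML = ML0 * exp(-k * t)
ML = 100 * exp(-0.042 * 25)
ML = 100 * 0.3499
ML = 34.99 MU

34.99 MU


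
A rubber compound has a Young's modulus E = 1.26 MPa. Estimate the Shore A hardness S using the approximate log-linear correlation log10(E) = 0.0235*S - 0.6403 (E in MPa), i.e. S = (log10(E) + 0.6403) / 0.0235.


log10(E) = 0.0235*S - 0.6403  =>  S = (log10(E) + 0.6403) / 0.0235
log10(1.26) = 0.100371
S = (0.100371 + 0.6403) / 0.0235 = 0.740671 / 0.0235
S = 31.5

Shore A = 31.5


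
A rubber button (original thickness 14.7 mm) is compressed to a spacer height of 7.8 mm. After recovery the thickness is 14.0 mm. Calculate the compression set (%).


CS = (t0 - recovered) / (t0 - ts) * 100
= (14.7 - 14.0) / (14.7 - 7.8) * 100
= 0.7 / 6.9 * 100
= 10.1%

10.1%


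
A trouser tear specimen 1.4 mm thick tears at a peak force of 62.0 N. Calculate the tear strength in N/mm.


Tear strength = force / thickness
= 62.0 / 1.4
= 44.29 N/mm

44.29 N/mm


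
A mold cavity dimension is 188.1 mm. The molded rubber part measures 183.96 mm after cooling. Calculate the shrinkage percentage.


Shrinkage = (mold - part) / mold * 100
= (188.1 - 183.96) / 188.1 * 100
= 4.14 / 188.1 * 100
= 2.2%

2.2%


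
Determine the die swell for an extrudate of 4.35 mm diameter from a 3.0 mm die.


Die swell ratio = D_extrudate / D_die
= 4.35 / 3.0
= 1.45

Die swell = 1.45


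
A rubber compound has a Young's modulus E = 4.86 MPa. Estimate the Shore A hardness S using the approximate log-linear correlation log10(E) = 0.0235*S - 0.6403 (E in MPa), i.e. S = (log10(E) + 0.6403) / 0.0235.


log10(E) = 0.0235*S - 0.6403  =>  S = (log10(E) + 0.6403) / 0.0235
log10(4.86) = 0.686636
S = (0.686636 + 0.6403) / 0.0235 = 1.326936 / 0.0235
S = 56.5

Shore A = 56.5


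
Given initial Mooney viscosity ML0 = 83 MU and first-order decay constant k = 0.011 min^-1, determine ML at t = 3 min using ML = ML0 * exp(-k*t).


ML = ML0 * exp(-k * t)
ML = 83 * exp(-0.011 * 3)
ML = 83 * 0.9675
ML = 80.31 MU

80.31 MU


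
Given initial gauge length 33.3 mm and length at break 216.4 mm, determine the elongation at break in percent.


Elongation = (Lf - L0) / L0 * 100
= (216.4 - 33.3) / 33.3 * 100
= 183.1 / 33.3 * 100
= 549.8%

549.8%


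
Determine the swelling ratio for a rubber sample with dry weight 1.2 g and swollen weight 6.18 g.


Q = W_swollen / W_dry
Q = 6.18 / 1.2
Q = 5.15

Q = 5.15


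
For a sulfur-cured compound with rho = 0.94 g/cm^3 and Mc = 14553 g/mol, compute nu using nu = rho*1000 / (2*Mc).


nu = rho * 1000 / (2 * Mc)
nu = 0.94 * 1000 / (2 * 14553)
nu = 940.0 / 29106
nu = 0.0323 mol/L

0.0323 mol/L


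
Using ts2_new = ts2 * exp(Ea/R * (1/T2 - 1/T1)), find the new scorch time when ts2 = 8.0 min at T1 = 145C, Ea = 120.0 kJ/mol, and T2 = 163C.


Convert temperatures: T1 = 145 + 273.15 = 418.15 K, T2 = 163 + 273.15 = 436.15 K
ts2_new = 8.0 * exp(120000 / 8.314 * (1/436.15 - 1/418.15))
1/T2 - 1/T1 = -9.8697e-05
ts2_new = 1.92 min

1.92 min


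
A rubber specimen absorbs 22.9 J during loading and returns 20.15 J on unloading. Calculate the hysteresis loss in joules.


Hysteresis loss = loading - unloading
= 22.9 - 20.15
= 2.75 J

2.75 J


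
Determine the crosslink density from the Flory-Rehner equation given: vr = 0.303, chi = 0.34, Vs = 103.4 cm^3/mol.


ln(1 - vr) = ln(1 - 0.303) = -0.3610
Numerator = -((-0.3610) + 0.303 + 0.34 * 0.303^2) = 0.0268
Denominator = 103.4 * (0.303^(1/3) - 0.303/2) = 53.7842
nu = 0.0268 / 53.7842 = 4.9745e-04 mol/cm^3

4.9745e-04 mol/cm^3


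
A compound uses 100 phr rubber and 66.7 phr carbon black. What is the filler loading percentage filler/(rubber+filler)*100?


Filler % = filler / (rubber + filler) * 100
= 66.7 / (100 + 66.7) * 100
= 66.7 / 166.7 * 100
= 40.01%

40.01%


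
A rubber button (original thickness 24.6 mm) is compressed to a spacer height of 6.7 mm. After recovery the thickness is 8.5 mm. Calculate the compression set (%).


CS = (t0 - recovered) / (t0 - ts) * 100
= (24.6 - 8.5) / (24.6 - 6.7) * 100
= 16.1 / 17.9 * 100
= 89.9%

89.9%


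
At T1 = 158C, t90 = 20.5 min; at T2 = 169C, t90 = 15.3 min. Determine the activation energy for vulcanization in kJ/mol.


T1 = 431.15 K, T2 = 442.15 K
1/T1 - 1/T2 = 5.7703e-05
ln(t1/t2) = ln(20.5/15.3) = 0.2926
Ea = 8.314 * 0.2926 / 5.7703e-05 = 42154.9134 J/mol
Ea = 42.15 kJ/mol

42.15 kJ/mol


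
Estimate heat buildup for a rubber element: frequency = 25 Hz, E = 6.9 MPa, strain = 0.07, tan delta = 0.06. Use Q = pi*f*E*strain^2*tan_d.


Q = pi * f * E * strain^2 * tan_d
= pi * 25 * 6.9 * 0.07^2 * 0.06
= pi * 25 * 6.9 * 0.0049 * 0.06
= 0.1593

Q = 0.1593


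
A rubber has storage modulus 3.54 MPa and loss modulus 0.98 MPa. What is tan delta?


tan delta = E'' / E'
= 0.98 / 3.54
= 0.2768

tan delta = 0.2768


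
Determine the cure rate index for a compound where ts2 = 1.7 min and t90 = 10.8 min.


CRI = 100 / (t90 - ts2)
= 100 / (10.8 - 1.7)
= 100 / 9.1
= 10.99 min^-1

10.99 min^-1


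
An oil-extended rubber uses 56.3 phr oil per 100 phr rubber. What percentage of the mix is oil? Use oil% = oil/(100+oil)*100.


Oil % = oil / (100 + oil) * 100
= 56.3 / (100 + 56.3) * 100
= 56.3 / 156.3 * 100
= 36.02%

36.02%


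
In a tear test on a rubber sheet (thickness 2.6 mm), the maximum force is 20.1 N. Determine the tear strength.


Tear strength = force / thickness
= 20.1 / 2.6
= 7.73 N/mm

7.73 N/mm


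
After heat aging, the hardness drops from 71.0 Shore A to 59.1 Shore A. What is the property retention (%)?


Retention = aged / original * 100
= 59.1 / 71.0 * 100
= 83.2%

83.2%


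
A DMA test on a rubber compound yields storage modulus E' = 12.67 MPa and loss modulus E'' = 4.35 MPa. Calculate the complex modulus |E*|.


|E*| = sqrt(E'^2 + E''^2)
= sqrt(12.67^2 + 4.35^2)
= sqrt(160.5289 + 18.9225)
= 13.396 MPa

13.396 MPa


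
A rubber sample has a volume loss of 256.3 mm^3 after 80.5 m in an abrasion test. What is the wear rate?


Rate = volume_loss / distance
= 256.3 / 80.5
= 3.184 mm^3/m

3.184 mm^3/m


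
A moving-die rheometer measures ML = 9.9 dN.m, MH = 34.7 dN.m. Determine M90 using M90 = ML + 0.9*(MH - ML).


M90 = ML + 0.9 * (MH - ML)
M90 = 9.9 + 0.9 * (34.7 - 9.9)
M90 = 9.9 + 0.9 * 24.8
M90 = 32.22 dN.m

32.22 dN.m


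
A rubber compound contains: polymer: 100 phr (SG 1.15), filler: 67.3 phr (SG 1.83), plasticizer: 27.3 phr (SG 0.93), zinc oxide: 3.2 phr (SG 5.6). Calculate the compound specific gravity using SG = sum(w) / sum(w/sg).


Sum of weights = 197.8
Volume contributions:
  polymer: 100/1.15 = 86.9565
  filler: 67.3/1.83 = 36.7760
  plasticizer: 27.3/0.93 = 29.3548
  zinc oxide: 3.2/5.6 = 0.5714
Sum of volumes = 153.6587
SG = 197.8 / 153.6587 = 1.287

SG = 1.287


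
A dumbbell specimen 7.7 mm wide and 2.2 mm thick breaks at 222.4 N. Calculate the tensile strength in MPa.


Area = width * thickness = 7.7 * 2.2 = 16.94 mm^2
TS = force / area = 222.4 / 16.94 = 13.13 MPa

13.13 MPa


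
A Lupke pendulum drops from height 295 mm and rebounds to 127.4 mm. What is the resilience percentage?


Resilience = h_rebound / h_drop * 100
= 127.4 / 295 * 100
= 43.2%

43.2%


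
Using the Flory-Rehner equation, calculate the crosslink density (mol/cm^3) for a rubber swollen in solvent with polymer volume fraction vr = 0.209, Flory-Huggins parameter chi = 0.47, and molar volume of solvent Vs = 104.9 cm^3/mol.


ln(1 - vr) = ln(1 - 0.209) = -0.2345
Numerator = -((-0.2345) + 0.209 + 0.47 * 0.209^2) = 0.0049
Denominator = 104.9 * (0.209^(1/3) - 0.209/2) = 51.2906
nu = 0.0049 / 51.2906 = 9.6065e-05 mol/cm^3

9.6065e-05 mol/cm^3


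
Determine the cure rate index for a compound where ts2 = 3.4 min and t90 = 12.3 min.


CRI = 100 / (t90 - ts2)
= 100 / (12.3 - 3.4)
= 100 / 8.9
= 11.24 min^-1

11.24 min^-1


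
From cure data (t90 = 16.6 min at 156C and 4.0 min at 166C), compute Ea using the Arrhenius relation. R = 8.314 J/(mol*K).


T1 = 429.15 K, T2 = 439.15 K
1/T1 - 1/T2 = 5.3061e-05
ln(t1/t2) = ln(16.6/4.0) = 1.4231
Ea = 8.314 * 1.4231 / 5.3061e-05 = 222982.0923 J/mol
Ea = 222.98 kJ/mol

222.98 kJ/mol


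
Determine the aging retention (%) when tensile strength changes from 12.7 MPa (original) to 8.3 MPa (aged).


Retention = aged / original * 100
= 8.3 / 12.7 * 100
= 65.4%

65.4%


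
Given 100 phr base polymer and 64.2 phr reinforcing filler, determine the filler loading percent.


Filler % = filler / (rubber + filler) * 100
= 64.2 / (100 + 64.2) * 100
= 64.2 / 164.2 * 100
= 39.1%

39.1%


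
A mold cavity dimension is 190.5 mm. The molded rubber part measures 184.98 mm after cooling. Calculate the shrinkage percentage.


Shrinkage = (mold - part) / mold * 100
= (190.5 - 184.98) / 190.5 * 100
= 5.52 / 190.5 * 100
= 2.9%

2.9%


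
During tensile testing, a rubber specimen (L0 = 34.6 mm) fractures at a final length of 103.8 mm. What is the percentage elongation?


Elongation = (Lf - L0) / L0 * 100
= (103.8 - 34.6) / 34.6 * 100
= 69.2 / 34.6 * 100
= 200.0%

200.0%
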